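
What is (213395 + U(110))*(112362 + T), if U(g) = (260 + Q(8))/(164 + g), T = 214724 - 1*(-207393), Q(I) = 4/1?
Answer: 15625625581313/137 ≈ 1.1406e+11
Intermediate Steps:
Q(I) = 4 (Q(I) = 4*1 = 4)
T = 422117 (T = 214724 + 207393 = 422117)
U(g) = 264/(164 + g) (U(g) = (260 + 4)/(164 + g) = 264/(164 + g))
(213395 + U(110))*(112362 + T) = (213395 + 264/(164 + 110))*(112362 + 422117) = (213395 + 264/274)*534479 = (213395 + 264*(1/274))*534479 = (213395 + 132/137)*534479 = (29235247/137)*534479 = 15625625581313/137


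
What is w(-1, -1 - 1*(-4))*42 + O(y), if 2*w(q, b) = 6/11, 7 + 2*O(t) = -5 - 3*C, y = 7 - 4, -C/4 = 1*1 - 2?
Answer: -6/11 ≈ -0.54545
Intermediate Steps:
C = 4 (C = -4*(1*1 - 2) = -4*(1 - 2) = -4*(-1) = 4)
y = 3
O(t) = -12 (O(t) = -7/2 + (-5 - 3*4)/2 = -7/2 + (-5 - 12)/2 = -7/2 + (½)*(-17) = -7/2 - 17/2 = -12)
w(q, b) = 3/11 (w(q, b) = (6/11)/2 = (6*(1/11))/2 = (½)*(6/11) = 3/11)
w(-1, -1 - 1*(-4))*42 + O(y) = (3/11)*42 - 12 = 126/11 - 12 = -6/11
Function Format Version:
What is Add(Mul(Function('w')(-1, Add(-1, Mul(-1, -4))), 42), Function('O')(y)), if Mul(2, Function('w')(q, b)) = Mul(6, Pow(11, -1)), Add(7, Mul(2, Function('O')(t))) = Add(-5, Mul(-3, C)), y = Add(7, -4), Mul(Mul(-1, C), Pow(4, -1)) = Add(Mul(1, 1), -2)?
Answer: Rational(-6, 11) ≈ -0.54545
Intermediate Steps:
C = 4 (C = Mul(-4, Add(Mul(1, 1), -2)) = Mul(-4, Add(1, -2)) = Mul(-4, -1) = 4)
y = 3
Function('O')(t) = -12 (Function('O')(t) = Add(Rational(-7, 2), Mul(Rational(1, 2), Add(-5, Mul(-3, 4)))) = Add(Rational(-7, 2), Mul(Rational(1, 2), Add(-5, -12))) = Add(Rational(-7, 2), Mul(Rational(1, 2), -17)) = Add(Rational(-7, 2), Rational(-17, 2)) = -12)
Function('w')(q, b) = Rational(3, 11) (Function('w')(q, b) = Mul(Rational(1, 2), Mul(6, Pow(11, -1))) = Mul(Rational(1, 2), Mul(6, Rational(1, 11))) = Mul(Rational(1, 2), Rational(6, 11)) = Rational(3, 11))
Add(Mul(Function('w')(-1, Add(-1, Mul(-1, -4))), 42), Function('O')(y)) = Add(Mul(Rational(3, 11), 42), -12) = Add(Rational(126, 11), -12) = Rational(-6, 11)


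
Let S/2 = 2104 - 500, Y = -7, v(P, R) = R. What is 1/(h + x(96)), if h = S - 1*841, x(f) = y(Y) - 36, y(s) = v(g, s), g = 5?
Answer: 1/2324 ≈ 0.00043029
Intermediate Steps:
S = 3208 (S = 2*(2104 - 500) = 2*1604 = 3208)
y(s) = s
x(f) = -43 (x(f) = -7 - 36 = -43)
h = 2367 (h = 3208 - 1*841 = 3208 - 841 = 2367)
1/(h + x(96)) = 1/(2367 - 43) = 1/2324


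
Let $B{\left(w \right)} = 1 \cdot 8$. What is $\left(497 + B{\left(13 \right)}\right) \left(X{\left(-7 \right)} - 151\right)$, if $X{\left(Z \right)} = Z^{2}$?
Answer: $-51510$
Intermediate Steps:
$B{\left(w \right)} = 8$
$\left(497 + B{\left(13 \right)}\right) \left(X{\left(-7 \right)} - 151\right) = \left(497 + 8\right) \left(\left(-7\right)^{2} - 151\right) = 505 \left(49 - 151\right) = 505 \left(-102\right) = -51510$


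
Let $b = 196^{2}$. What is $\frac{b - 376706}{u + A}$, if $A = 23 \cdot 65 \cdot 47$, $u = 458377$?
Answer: $- \frac{169145}{264321} \approx -0.63992$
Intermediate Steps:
$b = 38416$
$A = 70265$ ($A = 1495 \cdot 47 = 70265$)
$\frac{b - 376706}{u + A} = \frac{38416 - 376706}{458377 + 70265} = - \frac{338290}{528642} = \left(-338290\right) \frac{1}{528642} = - \frac{169145}{264321}$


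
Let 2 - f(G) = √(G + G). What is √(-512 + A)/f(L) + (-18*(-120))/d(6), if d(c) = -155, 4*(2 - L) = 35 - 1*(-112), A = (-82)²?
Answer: -432/31 + 8*√1553/147 + 2*I*√431734/147 ≈ -11.791 + 8.9397*I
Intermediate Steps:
A = 6724
L = -139/4 (L = 2 - (35 - 1*(-112))/4 = 2 - (35 + 112)/4 = 2 - ¼*147 = 2 - 147/4 = -139/4 ≈ -34.750)
f(G) = 2 - √2*√G (f(G) = 2 - √(G + G) = 2 - √(2*G) = 2 - √2*√G)
√(-512 + A)/f(L) + (-18*(-120))/d(6) = √(-512 + 6724)/(2 - √2*√(-139/4)) - 18*(-120)/(-155) = √6212/(2 - √2*I*√139/2) + 2160*(-1/155) = (2*√1553)/(2 - I*√278/2) - 432/31 = 2*√1553/(2 - I*√278/2) - 432/31 = -432/31 + 2*√1553/(2 - I*√278/2)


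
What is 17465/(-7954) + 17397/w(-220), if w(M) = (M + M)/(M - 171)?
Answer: 27048614479/1749880 ≈ 15457.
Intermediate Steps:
w(M) = 2*M/(-171 + M) (w(M) = (2*M)/(-171 + M) = 2*M/(-171 + M))
17465/(-7954) + 17397/w(-220) = 17465/(-7954) + 17397/((2*(-220)/(-171 - 220))) = 17465*(-1/7954) + 17397/((2*(-220)/(-391))) = -17465/7954 + 17397/((2*(-220)*(-1/391))) = -17465/7954 + 17397/(440/391) = -17465/7954 + 17397*(391/440) = -17465/7954 + 6802227/440 = 27048614479/1749880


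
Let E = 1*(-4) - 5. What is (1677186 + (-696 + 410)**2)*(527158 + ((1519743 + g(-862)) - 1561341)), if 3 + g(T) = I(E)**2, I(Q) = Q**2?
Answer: 865626703876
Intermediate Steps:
E = -9 (E = -4 - 5 = -9)
g(T) = 6558 (g(T) = -3 + ((-9)**2)**2 = -3 + 81**2 = -3 + 6561 = 6558)
(1677186 + (-696 + 410)**2)*(527158 + ((1519743 + g(-862)) - 1561341)) = (1677186 + (-696 + 410)**2)*(527158 + ((1519743 + 6558) - 1561341)) = (1677186 + (-286)**2)*(527158 + (1526301 - 1561341)) = (1677186 + 81796)*(527158 - 35040) = 1758982*492118 = 865626703876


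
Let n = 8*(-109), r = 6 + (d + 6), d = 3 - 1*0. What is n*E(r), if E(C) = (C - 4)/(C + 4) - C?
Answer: 238928/19 ≈ 12575.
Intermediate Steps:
d = 3 (d = 3 + 0 = 3)
r = 15 (r = 6 + (3 + 6) = 6 + 9 = 15)
E(C) = -C + (-4 + C)/(4 + C) (E(C) = (-4 + C)/(4 + C) - C = -C + (-4 + C)/(4 + C))
n = -872
n*E(r) = -872*(-4 - 1*15**2 - 3*15)/(4 + 15) = -872*(-4 - 1*225 - 45)/19 = -872*(-4 - 225 - 45)/19 = -872*(-274)/19 = -872*(-274/19) = 238928/19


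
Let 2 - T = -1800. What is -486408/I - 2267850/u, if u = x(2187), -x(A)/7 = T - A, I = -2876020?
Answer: -46579079196/55363385 ≈ -841.33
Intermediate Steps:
T = 1802 (T = 2 - 1*(-1800) = 2 + 1800 = 1802)
x(A) = -12614 + 7*A (x(A) = -7*(1802 - A) = -12614 + 7*A)
u = 2695 (u = -12614 + 7*2187 = -12614 + 15309 = 2695)
-486408/I - 2267850/u = -486408/(-2876020) - 2267850/2695 = -486408*(-1/2876020) - 2267850*1/2695 = 121602/719005 - 453570/539 = -46579079196/55363385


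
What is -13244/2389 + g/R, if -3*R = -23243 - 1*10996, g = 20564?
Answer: -102026376/27265657 ≈ -3.7419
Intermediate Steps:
R = 11413 (R = -(-23243 - 1*10996)/3 = -(-23243 - 10996)/3 = -1/3*(-34239) = 11413)
-13244/2389 + g/R = -13244/2389 + 20564/11413 = -102026376/27265657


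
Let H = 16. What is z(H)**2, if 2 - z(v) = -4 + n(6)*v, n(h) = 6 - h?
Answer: 36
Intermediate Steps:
z(v) = 6 (z(v) = 2 - (-4 + (6 - 1*6)*v) = 2 - (-4 + (6 - 6)*v) = 2 - (-4 + 0*v) = 2 - (-4 + 0) = 2 - 1*(-4) = 2 + 4 = 6)
z(H)**2 = 6**2 = 36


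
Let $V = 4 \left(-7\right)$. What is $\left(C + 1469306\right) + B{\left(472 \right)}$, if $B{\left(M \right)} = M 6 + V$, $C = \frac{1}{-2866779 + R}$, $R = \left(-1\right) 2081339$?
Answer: $\frac{7284173988979}{4948118} \approx 1.4721 \cdot 10^{6}$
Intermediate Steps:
$R = -2081339$
$V = -28$
$C = - \frac{1}{4948118}$ ($C = \frac{1}{-2866779 - 2081339} = \frac{1}{-4948118} = - \frac{1}{4948118} \approx -2.021 \cdot 10^{-7}$)
$B{\left(M \right)} = -28 + 6 M$ ($B{\left(M \right)} = M 6 - 28 = 6 M - 28 = -28 + 6 M$)
$\left(C + 1469306\right) + B{\left(472 \right)} = \left(- \frac{1}{4948118} + 1469306\right) + \left(-28 + 6 \cdot 472\right) = \frac{7270299466107}{4948118} + \left(-28 + 2832\right) = \frac{7270299466107}{4948118} + 2804 = \frac{7284173988979}{4948118}$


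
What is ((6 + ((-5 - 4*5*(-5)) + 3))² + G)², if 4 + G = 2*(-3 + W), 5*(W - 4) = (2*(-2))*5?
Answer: 116769636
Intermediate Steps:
W = 0 (W = 4 + ((2*(-2))*5)/5 = 4 + (-4*5)/5 = 4 + (⅕)*(-20) = 4 - 4 = 0)
G = -10 (G = -4 + 2*(-3 + 0) = -4 + 2*(-3) = -4 - 6 = -10)
((6 + ((-5 - 4*5*(-5)) + 3))² + G)² = ((6 + ((-5 - 4*5*(-5)) + 3))² - 10)² = ((6 + ((-5 - 20*(-5)) + 3))² - 10)² = ((6 + ((-5 + 100) + 3))² - 10)² = ((6 + (95 + 3))² - 10)² = ((6 + 98)² - 10)² = (104² - 10)² = (10816 - 10)² = 10806² = 116769636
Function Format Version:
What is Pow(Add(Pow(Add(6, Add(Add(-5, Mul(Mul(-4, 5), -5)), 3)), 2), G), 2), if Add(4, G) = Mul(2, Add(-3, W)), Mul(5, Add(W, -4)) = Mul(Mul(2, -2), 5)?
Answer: 116769636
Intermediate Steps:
W = 0 (W = Add(4, Mul(Rational(1, 5), Mul(Mul(2, -2), 5))) = Add(4, Mul(Rational(1, 5), Mul(-4, 5))) = Add(4, Mul(Rational(1, 5), -20)) = Add(4, -4) = 0)
G = -10 (G = Add(-4, Mul(2, Add(-3, 0))) = Add(-4, Mul(2, -3)) = Add(-4, -6) = -10)
Pow(Add(Pow(Add(6, Add(Add(-5, Mul(Mul(-4, 5), -5)), 3)), 2), G), 2) = Pow(Add(Pow(Add(6, Add(Add(-5, Mul(Mul(-4, 5), -5)), 3)), 2), -10), 2) = Pow(Add(Pow(Add(6, Add(Add(-5, Mul(-20, -5)), 3)), 2), -10), 2) = Pow(Add(Pow(Add(6, Add(Add(-5, 100), 3)), 2), -10), 2) = Pow(Add(Pow(Add(6, Add(95, 3)), 2), -10), 2) = Pow(Add(Pow(Add(6, 98), 2), -10), 2) = Pow(Add(Pow(104, 2), -10), 2) = Pow(Add(10816, -10), 2) = Pow(10806, 2) = 116769636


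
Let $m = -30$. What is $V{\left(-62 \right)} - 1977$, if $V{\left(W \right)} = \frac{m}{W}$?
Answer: $- \frac{61272}{31} \approx -1976.5$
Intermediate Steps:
$V{\left(W \right)} = - \frac{30}{W}$
$V{\left(-62 \right)} - 1977 = - \frac{30}{-62} - 1977 = \left(-30\right) \left(- \frac{1}{62}\right) - 1977 = \frac{15}{31} - 1977 = - \frac{61272}{31}$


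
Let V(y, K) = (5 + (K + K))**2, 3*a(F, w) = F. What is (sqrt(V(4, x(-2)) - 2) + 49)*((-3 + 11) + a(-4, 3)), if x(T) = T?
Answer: 980/3 + 20*I/3 ≈ 326.67 + 6.6667*I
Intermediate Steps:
a(F, w) = F/3
V(y, K) = (5 + 2*K)**2
(sqrt(V(4, x(-2)) - 2) + 49)*((-3 + 11) + a(-4, 3)) = (sqrt((5 + 2*(-2))**2 - 2) + 49)*((-3 + 11) + (1/3)*(-4)) = (sqrt((5 - 4)**2 - 2) + 49)*(8 - 4/3) = (sqrt(1**2 - 2) + 49)*(20/3) = (sqrt(1 - 2) + 49)*(20/3) = (sqrt(-1) + 49)*(20/3) = (I + 49)*(20/3) = (49 + I)*(20/3) = 980/3 + 20*I/3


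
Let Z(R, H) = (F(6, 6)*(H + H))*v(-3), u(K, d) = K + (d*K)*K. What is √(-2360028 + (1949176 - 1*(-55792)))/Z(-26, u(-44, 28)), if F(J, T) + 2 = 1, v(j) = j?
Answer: I*√88765/162492 ≈ 0.0018335*I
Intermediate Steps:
F(J, T) = -1 (F(J, T) = -2 + 1 = -1)
u(K, d) = K + d*K² (u(K, d) = K + (K*d)*K = K + d*K²)
Z(R, H) = 6*H (Z(R, H) = -(H + H)*(-3) = -2*H*(-3) = 6*H)
√(-2360028 + (1949176 - 1*(-55792)))/Z(-26, u(-44, 28)) = √(-2360028 + (1949176 - 1*(-55792)))/((6*(-44*(1 - 44*28)))) = √(-2360028 + (1949176 + 55792))/((6*(-44*(1 - 1232)))) = √(-2360028 + 2004968)/((6*(-44*(-1231)))) = √(-355060)/((6*54164)) = (2*I*√88765)/324984 = (2*I*√88765)*(1/324984) = I*√88765/162492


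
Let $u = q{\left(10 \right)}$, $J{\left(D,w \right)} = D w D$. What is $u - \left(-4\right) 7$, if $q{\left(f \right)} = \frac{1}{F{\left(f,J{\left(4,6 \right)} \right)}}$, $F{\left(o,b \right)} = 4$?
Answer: $\frac{113}{4} \approx 28.25$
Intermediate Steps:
$J{\left(D,w \right)} = w D^{2}$
$q{\left(f \right)} = \frac{1}{4}$
$u = \frac{1}{4} \approx 0.25$
$u - \left(-4\right) 7 = \frac{1}{4} - \left(-4\right) 7 = \frac{1}{4} - -28 = \frac{1}{4} + 28 = \frac{113}{4}$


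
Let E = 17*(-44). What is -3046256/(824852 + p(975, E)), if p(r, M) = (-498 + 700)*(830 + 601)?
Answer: -1523128/556957 ≈ -2.7347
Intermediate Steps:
E = -748
p(r, M) = 289062 (p(r, M) = 202*1431 = 289062)
-3046256/(824852 + p(975, E)) = -3046256/(824852 + 289062) = -3046256/1113914 = -3046256*1/1113914 = -1523128/556957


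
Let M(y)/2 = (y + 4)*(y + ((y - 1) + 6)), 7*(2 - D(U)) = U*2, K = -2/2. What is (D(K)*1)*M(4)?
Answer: 3328/7 ≈ 475.43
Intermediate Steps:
K = -1 (K = -2*1/2 = -1)
D(U) = 2 - 2*U/7 (D(U) = 2 - U*2/7 = 2 - 2*U/7)
M(y) = 2*(4 + y)*(5 + 2*y) (M(y) = 2*((y + 4)*(y + ((y - 1) + 6))) = 2*((4 + y)*(y + ((-1 + y) + 6))) = 2*((4 + y)*(y + (5 + y))) = 2*((4 + y)*(5 + 2*y)) = 2*(4 + y)*(5 + 2*y))
(D(K)*1)*M(4) = ((2 - 2/7*(-1))*1)*(40 + 4*4**2 + 26*4) = ((2 + 2/7)*1)*(40 + 4*16 + 104) = ((16/7)*1)*(40 + 64 + 104) = (16/7)*208 = 3328/7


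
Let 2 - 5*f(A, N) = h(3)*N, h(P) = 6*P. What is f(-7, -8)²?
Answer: 21316/25 ≈ 852.64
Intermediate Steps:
f(A, N) = ⅖ - 18*N/5 (f(A, N) = ⅖ - 6*3*N/5 = ⅖ - 18*N/5)
f(-7, -8)² = (⅖ - 18/5*(-8))² = (⅖ + 144/5)² = (146/5)² = 21316/25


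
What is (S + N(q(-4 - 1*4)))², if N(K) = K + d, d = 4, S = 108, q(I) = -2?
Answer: 12100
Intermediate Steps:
N(K) = 4 + K (N(K) = K + 4 = 4 + K)
(S + N(q(-4 - 1*4)))² = (108 + (4 - 2))² = (108 + 2)² = 110² = 12100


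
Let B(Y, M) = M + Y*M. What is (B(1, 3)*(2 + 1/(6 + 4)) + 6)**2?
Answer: 8649/25 ≈ 345.96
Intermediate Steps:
B(Y, M) = M + M*Y
(B(1, 3)*(2 + 1/(6 + 4)) + 6)**2 = ((3*(1 + 1))*(2 + 1/(6 + 4)) + 6)**2 = ((3*2)*(2 + 1/10) + 6)**2 = (6*(2 + 1/10) + 6)**2 = (6*(21/10) + 6)**2 = (63/5 + 6)**2 = (93/5)**2 = 8649/25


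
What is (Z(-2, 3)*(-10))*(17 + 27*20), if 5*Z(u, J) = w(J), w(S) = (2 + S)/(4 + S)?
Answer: -5570/7 ≈ -795.71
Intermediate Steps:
w(S) = (2 + S)/(4 + S)
Z(u, J) = (2 + J)/(5*(4 + J)) (Z(u, J) = ((2 + J)/(4 + J))/5 = (2 + J)/(5*(4 + J)))
(Z(-2, 3)*(-10))*(17 + 27*20) = (((2 + 3)/(5*(4 + 3)))*(-10))*(17 + 27*20) = (((1/5)*5/7)*(-10))*(17 + 540) = (((1/5)*(1/7)*5)*(-10))*557 = ((1/7)*(-10))*557 = -10/7*557 = -5570/7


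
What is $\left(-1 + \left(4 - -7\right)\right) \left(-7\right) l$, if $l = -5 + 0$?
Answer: $350$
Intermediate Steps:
$l = -5$
$\left(-1 + \left(4 - -7\right)\right) \left(-7\right) l = \left(-1 + \left(4 - -7\right)\right) \left(-7\right) \left(-5\right) = \left(-1 + \left(4 + 7\right)\right) \left(-7\right) \left(-5\right) = \left(-1 + 11\right) \left(-7\right) \left(-5\right) = 10 \left(-7\right) \left(-5\right) = \left(-70\right) \left(-5\right) = 350$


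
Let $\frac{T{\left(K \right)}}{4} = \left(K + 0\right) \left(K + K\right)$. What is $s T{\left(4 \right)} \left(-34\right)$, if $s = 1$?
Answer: $-4352$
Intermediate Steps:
$T{\left(K \right)} = 8 K^{2}$ ($T{\left(K \right)} = 4 \left(K + 0\right) \left(K + K\right) = 4 K 2 K = 4 \cdot 2 K^{2} = 8 K^{2}$)
$s T{\left(4 \right)} \left(-34\right) = 1 \cdot 8 \cdot 4^{2} \left(-34\right) = 1 \cdot 8 \cdot 16 \left(-34\right) = 1 \cdot 128 \left(-34\right) = 128 \left(-34\right) = -4352$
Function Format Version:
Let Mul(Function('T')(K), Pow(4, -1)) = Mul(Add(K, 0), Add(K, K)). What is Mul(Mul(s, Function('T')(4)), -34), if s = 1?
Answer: -4352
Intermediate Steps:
Function('T')(K) = Mul(8, Pow(K, 2)) (Function('T')(K) = Mul(4, Mul(Add(K, 0), Add(K, K))) = Mul(4, Mul(K, Mul(2, K))) = Mul(4, Mul(2, Pow(K, 2))) = Mul(8, Pow(K, 2)))
Mul(Mul(s, Function('T')(4)), -34) = Mul(Mul(1, Mul(8, Pow(4, 2))), -34) = Mul(Mul(1, Mul(8, 16)), -34) = Mul(Mul(1, 128), -34) = Mul(128, -34) = -4352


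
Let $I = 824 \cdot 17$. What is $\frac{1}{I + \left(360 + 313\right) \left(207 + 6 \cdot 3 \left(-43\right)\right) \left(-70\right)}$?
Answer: $\frac{1}{26725378} \approx 3.7418 \cdot 10^{-8}$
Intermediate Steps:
$I = 14008$
$\frac{1}{I + \left(360 + 313\right) \left(207 + 6 \cdot 3 \left(-43\right)\right) \left(-70\right)} = \frac{1}{14008 + \left(360 + 313\right) \left(207 + 6 \cdot 3 \left(-43\right)\right) \left(-70\right)} = \frac{1}{14008 + 673 \left(207 + 18 \left(-43\right)\right) \left(-70\right)} = \frac{1}{14008 + 673 \left(207 - 774\right) \left(-70\right)} = \frac{1}{14008 + 673 \left(-567\right) \left(-70\right)} = \frac{1}{14008 - -26711370} = \frac{1}{14008 + 26711370} = \frac{1}{26725378}$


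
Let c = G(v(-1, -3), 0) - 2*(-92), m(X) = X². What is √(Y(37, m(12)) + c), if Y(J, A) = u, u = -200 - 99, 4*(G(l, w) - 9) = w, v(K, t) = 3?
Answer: I*√106 ≈ 10.296*I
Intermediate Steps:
G(l, w) = 9 + w/4
u = -299
c = 193 (c = (9 + (¼)*0) - 2*(-92) = (9 + 0) + 184 = 9 + 184 = 193)
Y(J, A) = -299
√(Y(37, m(12)) + c) = √(-299 + 193) = √(-106) = I*√106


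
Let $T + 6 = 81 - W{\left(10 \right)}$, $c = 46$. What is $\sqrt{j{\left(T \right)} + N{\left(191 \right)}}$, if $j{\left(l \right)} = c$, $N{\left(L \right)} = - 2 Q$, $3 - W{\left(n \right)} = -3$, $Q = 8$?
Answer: $\sqrt{30} \approx 5.4772$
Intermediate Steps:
$W{\left(n \right)} = 6$ ($W{\left(n \right)} = 3 - -3 = 3 + 3 = 6$)
$N{\left(L \right)} = -16$ ($N{\left(L \right)} = \left(-2\right) 8 = -16$)
$T = 69$ ($T = -6 + \left(81 - 6\right) = -6 + 75 = 69$)
$j{\left(l \right)} = 46$
$\sqrt{j{\left(T \right)} + N{\left(191 \right)}} = \sqrt{46 - 16} = \sqrt{30}$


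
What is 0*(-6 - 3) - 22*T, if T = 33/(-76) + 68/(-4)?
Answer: 14575/38 ≈ 383.55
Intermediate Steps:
T = -1325/76 (T = 33*(-1/76) + 68*(-1/4) = -33/76 - 17 = -1325/76 ≈ -17.434)
0*(-6 - 3) - 22*T = 0*(-6 - 3) - 22*(-1325/76) = 0*(-9) + 14575/38 = 0 + 14575/38 = 14575/38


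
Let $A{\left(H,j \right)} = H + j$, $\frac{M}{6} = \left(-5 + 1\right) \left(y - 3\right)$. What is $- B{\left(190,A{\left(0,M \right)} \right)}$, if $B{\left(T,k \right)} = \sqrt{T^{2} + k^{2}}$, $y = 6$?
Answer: $- 2 \sqrt{10321} \approx -203.18$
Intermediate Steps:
$M = -72$ ($M = 6 \left(-5 + 1\right) \left(6 - 3\right) = 6 \left(\left(-4\right) 3\right) = 6 \left(-12\right) = -72$)
$- B{\left(190,A{\left(0,M \right)} \right)} = - \sqrt{190^{2} + \left(0 - 72\right)^{2}} = - \sqrt{36100 + \left(-72\right)^{2}} = - \sqrt{36100 + 5184} = - \sqrt{41284} = - 2 \sqrt{10321}$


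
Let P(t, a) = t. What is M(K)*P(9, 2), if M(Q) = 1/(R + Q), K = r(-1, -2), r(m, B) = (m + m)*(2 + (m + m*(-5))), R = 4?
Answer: -9/8 ≈ -1.1250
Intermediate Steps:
r(m, B) = 2*m*(2 - 4*m) (r(m, B) = (2*m)*(2 + (m - 5*m)) = (2*m)*(2 - 4*m) = 2*m*(2 - 4*m))
K = -12 (K = 4*(-1)*(1 - 2*(-1)) = 4*(-1)*(1 + 2) = 4*(-1)*3 = -12)
M(Q) = 1/(4 + Q)
M(K)*P(9, 2) = 9/(4 - 12) = 9/(-8) = -1/8*9 = -9/8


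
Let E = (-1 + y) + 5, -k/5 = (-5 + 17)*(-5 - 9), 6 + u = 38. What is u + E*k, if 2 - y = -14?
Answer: 16832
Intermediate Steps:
y = 16 (y = 2 - 1*(-14) = 2 + 14 = 16)
u = 32 (u = -6 + 38 = 32)
k = 840 (k = -5*(-5 + 17)*(-5 - 9) = -60*(-14) = -5*(-168) = 840)
E = 20 (E = (-1 + 16) + 5 = 15 + 5 = 20)
u + E*k = 32 + 20*840 = 32 + 16800 = 16832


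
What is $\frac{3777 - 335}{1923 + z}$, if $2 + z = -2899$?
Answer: $- \frac{1721}{489} \approx -3.5194$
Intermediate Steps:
$z = -2901$ ($z = -2 - 2899 = -2901$)
$\frac{3777 - 335}{1923 + z} = \frac{3777 - 335}{1923 - 2901} = \frac{3442}{-978} = 3442 \left(- \frac{1}{978}\right) = - \frac{1721}{489}$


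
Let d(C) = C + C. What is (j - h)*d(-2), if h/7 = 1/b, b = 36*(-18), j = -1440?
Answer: 933113/162 ≈ 5760.0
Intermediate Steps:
d(C) = 2*C
b = -648
h = -7/648 (h = 7/(-648) = 7*(-1/648) = -7/648 ≈ -0.010802)
(j - h)*d(-2) = (-1440 - 1*(-7/648))*(2*(-2)) = (-1440 + 7/648)*(-4) = -933113/648*(-4) = 933113/162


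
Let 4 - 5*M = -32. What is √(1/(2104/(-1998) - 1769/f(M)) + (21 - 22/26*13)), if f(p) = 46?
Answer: 2*√8220358410487/1815623 ≈ 3.1583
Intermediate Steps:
M = 36/5 (M = ⅘ - ⅕*(-32) = ⅘ + 32/5 = 36/5 ≈ 7.2000)
√(1/(2104/(-1998) - 1769/f(M)) + (21 - 22/26*13)) = √(1/(2104/(-1998) - 1769/46) + (21 - 22/26*13)) = √(1/(2104*(-1/1998) - 1769*1/46) + (21 - 22*1/26*13)) = √(1/(-1052/999 - 1769/46) + (21 - 11/13*13)) = √(1/(-1815623/45954) + (21 - 11)) = √(-45954/1815623 + 10) = √(18110276/1815623) = 2*√8220358410487/1815623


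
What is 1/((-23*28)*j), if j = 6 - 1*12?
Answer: 1/3864 ≈ 0.00025880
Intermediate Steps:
j = -6 (j = 6 - 12 = -6)
1/((-23*28)*j) = 1/(-23*28*(-6)) = 1/(-644*(-6)) = 1/3864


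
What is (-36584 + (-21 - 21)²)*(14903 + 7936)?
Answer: -795253980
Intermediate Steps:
(-36584 + (-21 - 21)²)*(14903 + 7936) = (-36584 + (-42)²)*22839 = (-36584 + 1764)*22839 = -34820*22839 = -795253980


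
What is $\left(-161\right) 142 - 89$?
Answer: $-22951$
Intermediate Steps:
$\left(-161\right) 142 - 89 = -22862 + \left(-245 + 156\right) = -22862 - 89 = -22951$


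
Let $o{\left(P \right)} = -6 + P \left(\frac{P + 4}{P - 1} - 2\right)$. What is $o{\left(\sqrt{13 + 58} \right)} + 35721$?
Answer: $\frac{500081}{14} - \frac{13 \sqrt{71}}{14} \approx 35712.0$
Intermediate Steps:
$o{\left(P \right)} = -6 + P \left(-2 + \frac{4 + P}{-1 + P}\right)$ ($o{\left(P \right)} = -6 + P \left(\frac{4 + P}{-1 + P} - 2\right) = -6 + P \left(-2 + \frac{4 + P}{-1 + P}\right)$)
$o{\left(\sqrt{13 + 58} \right)} + 35721 = \frac{6 - \left(\sqrt{13 + 58}\right)^{2}}{-1 + \sqrt{13 + 58}} + 35721 = \frac{6 - \left(\sqrt{71}\right)^{2}}{-1 + \sqrt{71}} + 35721 = \frac{6 - 71}{-1 + \sqrt{71}} + 35721 = \frac{1}{-1 + \sqrt{71}} \left(-65\right) + 35721 = - \frac{65}{-1 + \sqrt{71}} + 35721 = 35721 - \frac{65}{-1 + \sqrt{71}}$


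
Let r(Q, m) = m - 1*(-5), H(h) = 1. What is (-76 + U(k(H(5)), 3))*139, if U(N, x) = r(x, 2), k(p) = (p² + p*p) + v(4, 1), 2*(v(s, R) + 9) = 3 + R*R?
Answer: -9591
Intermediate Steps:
v(s, R) = -15/2 + R²/2 (v(s, R) = -9 + (3 + R*R)/2 = -9 + (3 + R²)/2 = -9 + (3/2 + R²/2) = -15/2 + R²/2)
r(Q, m) = 5 + m (r(Q, m) = m + 5 = 5 + m)
k(p) = -7 + 2*p² (k(p) = (p² + p*p) + (-15/2 + (½)*1²) = (p² + p²) + (-15/2 + (½)*1) = 2*p² + (-15/2 + ½) = 2*p² - 7 = -7 + 2*p²)
U(N, x) = 7 (U(N, x) = 5 + 2 = 7)
(-76 + U(k(H(5)), 3))*139 = (-76 + 7)*139 = -69*139 = -9591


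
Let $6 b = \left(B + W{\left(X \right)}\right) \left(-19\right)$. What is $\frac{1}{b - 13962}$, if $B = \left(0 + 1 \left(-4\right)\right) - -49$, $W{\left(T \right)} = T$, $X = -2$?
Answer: $- \frac{6}{84589} \approx -7.0931 \cdot 10^{-5}$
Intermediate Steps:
$B = 45$ ($B = \left(0 - 4\right) + 49 = -4 + 49 = 45$)
$b = - \frac{817}{6}$ ($b = \frac{\left(45 - 2\right) \left(-19\right)}{6} = \frac{43 \left(-19\right)}{6} = \frac{1}{6} \left(-817\right) = - \frac{817}{6} \approx -136.17$)
$\frac{1}{b - 13962} = \frac{1}{- \frac{817}{6} - 13962} = \frac{1}{- \frac{84589}{6}} = - \frac{6}{84589}$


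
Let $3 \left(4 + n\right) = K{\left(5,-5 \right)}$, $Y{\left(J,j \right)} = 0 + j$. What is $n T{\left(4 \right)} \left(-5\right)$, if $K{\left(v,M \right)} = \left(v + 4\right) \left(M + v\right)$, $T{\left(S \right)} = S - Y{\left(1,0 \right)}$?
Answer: $80$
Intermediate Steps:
$Y{\left(J,j \right)} = j$
$T{\left(S \right)} = S$ ($T{\left(S \right)} = S - 0 = S + 0 = S$)
$K{\left(v,M \right)} = \left(4 + v\right) \left(M + v\right)$
$n = -4$ ($n = -4 + \frac{5^{2} + 4 \left(-5\right) + 4 \cdot 5 - 25}{3} = -4 + \frac{25 - 20 + 20 - 25}{3} = -4 + \frac{1}{3} \cdot 0 = -4 + 0 = -4$)
$n T{\left(4 \right)} \left(-5\right) = \left(-4\right) 4 \left(-5\right) = \left(-16\right) \left(-5\right) = 80$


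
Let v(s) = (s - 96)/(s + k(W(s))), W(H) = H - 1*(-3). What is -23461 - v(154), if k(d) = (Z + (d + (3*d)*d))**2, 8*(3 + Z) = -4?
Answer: -515286541956069/21963537017 ≈ -23461.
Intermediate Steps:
Z = -7/2 (Z = -3 + (1/8)*(-4) = -3 - 1/2 = -7/2 ≈ -3.5000)
W(H) = 3 + H (W(H) = H + 3 = 3 + H)
k(d) = (-7/2 + d + 3*d**2)**2 (k(d) = (-7/2 + (d + (3*d)*d))**2 = (-7/2 + (d + 3*d**2))**2 = (-7/2 + d + 3*d**2)**2)
v(s) = (-96 + s)/(s + (-1 + 2*s + 6*(3 + s)**2)**2/4) (v(s) = (s - 96)/(s + (-7 + 2*(3 + s) + 6*(3 + s)**2)**2/4) = (-96 + s)/(s + (-7 + (6 + 2*s) + 6*(3 + s)**2)**2/4) = (-96 + s)/(s + (-1 + 2*s + 6*(3 + s)**2)**2/4))
-23461 - v(154) = -23461 - 4*(-96 + 154)/((-1 + 2*154 + 6*(3 + 154)**2)**2 + 4*154) = -23461 - 4*58/((-1 + 308 + 6*157**2)**2 + 616) = -23461 - 4*58/((-1 + 308 + 6*24649)**2 + 616) = -23461 - 4*58/((-1 + 308 + 147894)**2 + 616) = -23461 - 4*58/(148201**2 + 616) = -23461 - 4*58/(21963536401 + 616) = -23461 - 4*58/21963537017 = -23461 - 1*232/21963537017 = -23461 - 232/21963537017 = -515286541956069/21963537017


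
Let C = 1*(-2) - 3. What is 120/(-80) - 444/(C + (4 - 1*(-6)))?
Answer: -903/10 ≈ -90.300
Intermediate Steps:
C = -5 (C = -2 - 3 = -5)
120/(-80) - 444/(C + (4 - 1*(-6))) = 120/(-80) - 444/(-5 + (4 - 1*(-6))) = 120*(-1/80) - 444/(-5 + (4 + 6)) = -3/2 - 444/(-5 + 10) = -3/2 - 444/5 = -903/10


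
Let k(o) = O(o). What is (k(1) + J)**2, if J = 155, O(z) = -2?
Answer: 23409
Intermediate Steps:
k(o) = -2
(k(1) + J)**2 = (-2 + 155)**2 = 153**2 = 23409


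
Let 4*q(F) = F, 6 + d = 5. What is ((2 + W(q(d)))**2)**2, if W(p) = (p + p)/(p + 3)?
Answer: 160000/14641 ≈ 10.928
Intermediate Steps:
d = -1 (d = -6 + 5 = -1)
q(F) = F/4
W(p) = 2*p/(3 + p) (W(p) = (2*p)/(3 + p) = 2*p/(3 + p))
((2 + W(q(d)))**2)**2 = ((2 + 2*((1/4)*(-1))/(3 + (1/4)*(-1)))**2)**2 = ((2 + 2*(-1/4)/(3 - 1/4))**2)**2 = ((2 + 2*(-1/4)/(11/4))**2)**2 = ((2 + 2*(-1/4)*(4/11))**2)**2 = ((2 - 2/11)**2)**2 = ((20/11)**2)**2 = (400/121)**2 = 160000/14641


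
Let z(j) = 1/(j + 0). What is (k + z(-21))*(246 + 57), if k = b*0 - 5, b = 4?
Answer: -10706/7 ≈ -1529.4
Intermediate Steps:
z(j) = 1/j
k = -5 (k = 4*0 - 5 = 0 - 5 = -5)
(k + z(-21))*(246 + 57) = (-5 + 1/(-21))*(246 + 57) = (-5 - 1/21)*303 = -106/21*303 = -10706/7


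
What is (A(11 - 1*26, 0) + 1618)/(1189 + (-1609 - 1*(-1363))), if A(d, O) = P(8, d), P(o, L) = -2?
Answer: 1616/943 ≈ 1.7137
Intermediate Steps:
A(d, O) = -2
(A(11 - 1*26, 0) + 1618)/(1189 + (-1609 - 1*(-1363))) = (-2 + 1618)/(1189 + (-1609 - 1*(-1363))) = 1616/(1189 + (-1609 + 1363)) = 1616/(1189 - 246) = 1616/943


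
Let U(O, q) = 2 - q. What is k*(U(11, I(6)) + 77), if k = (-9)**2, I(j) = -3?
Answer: 6642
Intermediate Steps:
k = 81
k*(U(11, I(6)) + 77) = 81*((2 - 1*(-3)) + 77) = 81*((2 + 3) + 77) = 81*(5 + 77) = 81*82 = 6642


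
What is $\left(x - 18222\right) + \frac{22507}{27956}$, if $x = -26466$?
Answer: $- \frac{1249275221}{27956} \approx -44687.0$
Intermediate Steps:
$\left(x - 18222\right) + \frac{22507}{27956} = \left(-26466 - 18222\right) + \frac{22507}{27956} = -44688 + 22507 \cdot \frac{1}{27956} = -44688 + \frac{22507}{27956} = - \frac{1249275221}{27956}$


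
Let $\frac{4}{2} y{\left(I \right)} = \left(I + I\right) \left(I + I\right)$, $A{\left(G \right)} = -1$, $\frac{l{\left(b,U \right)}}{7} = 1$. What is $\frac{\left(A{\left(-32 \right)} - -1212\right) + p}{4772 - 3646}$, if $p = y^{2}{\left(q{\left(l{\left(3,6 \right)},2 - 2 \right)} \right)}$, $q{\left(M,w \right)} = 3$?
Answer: $\frac{1535}{1126} \approx 1.3632$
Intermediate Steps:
$l{\left(b,U \right)} = 7$ ($l{\left(b,U \right)} = 7 \cdot 1 = 7$)
$y{\left(I \right)} = 2 I^{2}$ ($y{\left(I \right)} = \frac{\left(I + I\right) \left(I + I\right)}{2} = \frac{2 I 2 I}{2} = \frac{4 I^{2}}{2} = 2 I^{2}$)
$p = 324$ ($p = \left(2 \cdot 3^{2}\right)^{2} = \left(2 \cdot 9\right)^{2} = 18^{2} = 324$)
$\frac{\left(A{\left(-32 \right)} - -1212\right) + p}{4772 - 3646} = \frac{\left(-1 - -1212\right) + 324}{4772 - 3646} = \frac{\left(-1 + 1212\right) + 324}{1126} = \left(1211 + 324\right) \frac{1}{1126} = 1535 \cdot \frac{1}{1126} = \frac{1535}{1126}$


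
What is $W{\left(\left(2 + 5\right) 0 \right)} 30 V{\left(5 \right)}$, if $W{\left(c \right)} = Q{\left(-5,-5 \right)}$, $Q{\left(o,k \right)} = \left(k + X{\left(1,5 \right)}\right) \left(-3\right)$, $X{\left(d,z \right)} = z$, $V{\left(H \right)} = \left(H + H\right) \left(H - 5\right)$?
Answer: $0$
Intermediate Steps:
$V{\left(H \right)} = 2 H \left(-5 + H\right)$
$Q{\left(o,k \right)} = -15 - 3 k$ ($Q{\left(o,k \right)} = \left(k + 5\right) \left(-3\right) = \left(5 + k\right) \left(-3\right) = -15 - 3 k$)
$W{\left(c \right)} = 0$ ($W{\left(c \right)} = -15 - -15 = -15 + 15 = 0$)
$W{\left(\left(2 + 5\right) 0 \right)} 30 V{\left(5 \right)} = 0 \cdot 30 \cdot 2 \cdot 5 \left(-5 + 5\right) = 0 \cdot 2 \cdot 5 \cdot 0 = 0 \cdot 0 = 0$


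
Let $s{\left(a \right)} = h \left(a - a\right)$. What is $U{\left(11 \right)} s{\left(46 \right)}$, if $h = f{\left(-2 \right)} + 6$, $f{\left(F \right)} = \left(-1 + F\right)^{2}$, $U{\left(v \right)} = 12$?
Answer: $0$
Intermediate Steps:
$h = 15$ ($h = \left(-1 - 2\right)^{2} + 6 = \left(-3\right)^{2} + 6 = 9 + 6 = 15$)
$s{\left(a \right)} = 0$ ($s{\left(a \right)} = 15 \left(a - a\right) = 15 \cdot 0 = 0$)
$U{\left(11 \right)} s{\left(46 \right)} = 12 \cdot 0 = 0$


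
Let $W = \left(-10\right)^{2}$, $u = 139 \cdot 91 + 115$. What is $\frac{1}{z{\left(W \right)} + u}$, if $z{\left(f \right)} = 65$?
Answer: $\frac{1}{12829} \approx 7.7948 \cdot 10^{-5}$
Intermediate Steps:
$u = 12764$ ($u = 12649 + 115 = 12764$)
$W = 100$
$\frac{1}{z{\left(W \right)} + u} = \frac{1}{65 + 12764} = \frac{1}{12829}$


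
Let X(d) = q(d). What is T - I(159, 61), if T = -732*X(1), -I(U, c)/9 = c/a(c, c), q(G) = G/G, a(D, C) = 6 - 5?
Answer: -183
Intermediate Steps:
a(D, C) = 1
q(G) = 1
X(d) = 1
I(U, c) = -9*c (I(U, c) = -9*c/1 = -9*c)
T = -732 (T = -732*1 = -732)
T - I(159, 61) = -732 - (-9)*61 = -732 - 1*(-549) = -732 + 549 = -183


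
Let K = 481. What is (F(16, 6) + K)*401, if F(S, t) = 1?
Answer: 193282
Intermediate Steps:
(F(16, 6) + K)*401 = (1 + 481)*401 = 482*401 = 193282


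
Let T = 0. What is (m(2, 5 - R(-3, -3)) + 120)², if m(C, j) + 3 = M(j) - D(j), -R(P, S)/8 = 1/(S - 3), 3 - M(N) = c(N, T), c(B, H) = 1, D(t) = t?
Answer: 119716/9 ≈ 13302.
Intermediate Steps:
M(N) = 2 (M(N) = 3 - 1*1 = 3 - 1 = 2)
R(P, S) = -8/(-3 + S) (R(P, S) = -8/(S - 3) = -8/(-3 + S))
m(C, j) = -1 - j (m(C, j) = -3 + (2 - j) = -1 - j)
(m(2, 5 - R(-3, -3)) + 120)² = ((-1 - (5 - (-8)/(-3 - 3))) + 120)² = ((-1 - (5 - (-8)/(-6))) + 120)² = ((-1 - (5 - (-8)*(-1)/6)) + 120)² = ((-1 - (5 - 1*4/3)) + 120)² = ((-1 - (5 - 4/3)) + 120)² = ((-1 - 1*11/3) + 120)² = ((-1 - 11/3) + 120)² = (-14/3 + 120)² = (346/3)² = 119716/9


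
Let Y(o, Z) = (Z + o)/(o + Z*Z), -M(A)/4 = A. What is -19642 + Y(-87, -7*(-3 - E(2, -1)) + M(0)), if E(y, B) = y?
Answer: -11176324/569 ≈ -19642.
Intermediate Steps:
M(A) = -4*A
Y(o, Z) = (Z + o)/(o + Z²)
-19642 + Y(-87, -7*(-3 - E(2, -1)) + M(0)) = -19642 + ((-7*(-3 - 1*2) - 4*0) - 87)/(-87 + (-7*(-3 - 1*2) - 4*0)²) = -19642 + ((-7*(-3 - 2) + 0) - 87)/(-87 + (-7*(-3 - 2) + 0)²) = -19642 + ((-7*(-5) + 0) - 87)/(-87 + (-7*(-5) + 0)²) = -19642 + ((35 + 0) - 87)/(-87 + (35 + 0)²) = -19642 + (35 - 87)/(-87 + 35²) = -19642 - 52/(-87 + 1225) = -19642 - 52/1138 = -19642 + (1/1138)*(-52) = -19642 - 26/569 = -11176324/569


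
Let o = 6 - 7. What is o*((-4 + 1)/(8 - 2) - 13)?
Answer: 27/2 ≈ 13.500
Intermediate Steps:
o = -1
o*((-4 + 1)/(8 - 2) - 13) = -((-4 + 1)/(8 - 2) - 13) = -(-3/6 - 13) = -(-3*⅙ - 13) = -(-½ - 13) = -1*(-27/2) = 27/2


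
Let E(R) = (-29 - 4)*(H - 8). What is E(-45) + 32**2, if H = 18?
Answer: 694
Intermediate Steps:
E(R) = -330 (E(R) = (-29 - 4)*(18 - 8) = -33*10 = -330)
E(-45) + 32**2 = -330 + 32**2 = -330 + 1024 = 694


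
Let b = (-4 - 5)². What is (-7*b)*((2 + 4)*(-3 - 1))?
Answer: 13608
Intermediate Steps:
b = 81 (b = (-9)² = 81)
(-7*b)*((2 + 4)*(-3 - 1)) = (-7*81)*((2 + 4)*(-3 - 1)) = -3402*(-4) = -567*(-24) = 13608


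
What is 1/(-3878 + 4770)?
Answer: 1/892 ≈ 0.0011211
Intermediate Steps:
1/(-3878 + 4770) = 1/892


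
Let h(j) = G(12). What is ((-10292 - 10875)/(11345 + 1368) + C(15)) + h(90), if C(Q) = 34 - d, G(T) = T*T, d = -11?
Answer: 2381590/12713 ≈ 187.33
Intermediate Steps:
G(T) = T²
h(j) = 144 (h(j) = 12² = 144)
C(Q) = 45 (C(Q) = 34 - 1*(-11) = 34 + 11 = 45)
((-10292 - 10875)/(11345 + 1368) + C(15)) + h(90) = ((-10292 - 10875)/(11345 + 1368) + 45) + 144 = (-21167/12713 + 45) + 144 = 550918/12713 + 144 = 2381590/12713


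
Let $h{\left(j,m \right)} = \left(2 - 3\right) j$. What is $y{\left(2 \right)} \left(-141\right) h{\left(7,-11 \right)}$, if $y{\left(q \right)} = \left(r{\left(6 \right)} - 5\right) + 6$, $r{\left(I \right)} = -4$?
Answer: $-2961$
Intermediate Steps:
$h{\left(j,m \right)} = - j$
$y{\left(q \right)} = -3$ ($y{\left(q \right)} = \left(-4 - 5\right) + 6 = -9 + 6 = -3$)
$y{\left(2 \right)} \left(-141\right) h{\left(7,-11 \right)} = \left(-3\right) \left(-141\right) \left(\left(-1\right) 7\right) = 423 \left(-7\right) = -2961$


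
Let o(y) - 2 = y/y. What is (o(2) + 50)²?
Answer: 2809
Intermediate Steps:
o(y) = 3 (o(y) = 2 + y/y = 2 + 1 = 3)
(o(2) + 50)² = (3 + 50)² = 53² = 2809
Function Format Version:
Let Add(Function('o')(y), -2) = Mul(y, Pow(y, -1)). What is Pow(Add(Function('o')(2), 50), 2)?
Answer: 2809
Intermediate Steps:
Function('o')(y) = 3 (Function('o')(y) = Add(2, Mul(y, Pow(y, -1))) = Add(2, 1) = 3)
Pow(Add(Function('o')(2), 50), 2) = Pow(Add(3, 50), 2) = Pow(53, 2) = 2809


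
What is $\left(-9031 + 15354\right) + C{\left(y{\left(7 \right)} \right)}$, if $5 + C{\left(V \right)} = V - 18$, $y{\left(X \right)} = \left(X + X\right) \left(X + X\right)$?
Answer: $6496$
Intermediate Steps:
$y{\left(X \right)} = 4 X^{2}$ ($y{\left(X \right)} = 2 X 2 X = 4 X^{2}$)
$C{\left(V \right)} = -23 + V$ ($C{\left(V \right)} = -5 + \left(V - 18\right) = -5 + \left(-18 + V\right) = -23 + V$)
$\left(-9031 + 15354\right) + C{\left(y{\left(7 \right)} \right)} = \left(-9031 + 15354\right) - \left(23 - 4 \cdot 7^{2}\right) = 6323 + \left(-23 + 4 \cdot 49\right) = 6323 + \left(-23 + 196\right) = 6323 + 173 = 6496$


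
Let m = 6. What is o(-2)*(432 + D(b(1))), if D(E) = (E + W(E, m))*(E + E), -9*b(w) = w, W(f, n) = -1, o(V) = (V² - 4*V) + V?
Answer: 350120/81 ≈ 4322.5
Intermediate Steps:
o(V) = V² - 3*V
b(w) = -w/9
D(E) = 2*E*(-1 + E) (D(E) = (E - 1)*(E + E) = (-1 + E)*(2*E) = 2*E*(-1 + E))
o(-2)*(432 + D(b(1))) = (-2*(-3 - 2))*(432 + 2*(-⅑*1)*(-1 - ⅑*1)) = (-2*(-5))*(432 + 2*(-⅑)*(-1 - ⅑)) = 10*(432 + 2*(-⅑)*(-10/9)) = 10*(432 + 20/81) = 10*(35012/81) = 350120/81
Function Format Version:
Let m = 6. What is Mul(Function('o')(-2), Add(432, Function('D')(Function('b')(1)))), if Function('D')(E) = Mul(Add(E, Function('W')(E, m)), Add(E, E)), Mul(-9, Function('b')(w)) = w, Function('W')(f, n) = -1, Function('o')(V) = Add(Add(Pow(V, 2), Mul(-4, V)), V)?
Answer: Rational(350120, 81) ≈ 4322.5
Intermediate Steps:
Function('o')(V) = Add(Pow(V, 2), Mul(-3, V))
Function('b')(w) = Mul(Rational(-1, 9), w)
Function('D')(E) = Mul(2, E, Add(-1, E)) (Function('D')(E) = Mul(Add(E, -1), Add(E, E)) = Mul(Add(-1, E), Mul(2, E)) = Mul(2, E, Add(-1, E)))
Mul(Function('o')(-2), Add(432, Function('D')(Function('b')(1)))) = Mul(Mul(-2, Add(-3, -2)), Add(432, Mul(2, Mul(Rational(-1, 9), 1), Add(-1, Mul(Rational(-1, 9), 1))))) = Mul(Mul(-2, -5), Add(432, Mul(2, Rational(-1, 9), Add(-1, Rational(-1, 9))))) = Mul(10, Add(432, Mul(2, Rational(-1, 9), Rational(-10, 9)))) = Mul(10, Add(432, Rational(20, 81))) = Mul(10, Rational(35012, 81)) = Rational(350120, 81)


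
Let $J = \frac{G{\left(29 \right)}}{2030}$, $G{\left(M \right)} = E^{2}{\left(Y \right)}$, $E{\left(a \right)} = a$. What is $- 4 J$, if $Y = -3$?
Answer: $- \frac{18}{1015} \approx -0.017734$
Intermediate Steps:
$G{\left(M \right)} = 9$ ($G{\left(M \right)} = \left(-3\right)^{2} = 9$)
$J = \frac{9}{2030} \approx 0.0044335$
$- 4 J = \left(-4\right) \frac{9}{2030} = - \frac{18}{1015}$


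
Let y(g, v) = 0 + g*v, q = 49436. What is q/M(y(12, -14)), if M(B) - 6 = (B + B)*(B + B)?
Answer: 24718/56451 ≈ 0.43787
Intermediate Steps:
y(g, v) = g*v
M(B) = 6 + 4*B² (M(B) = 6 + (B + B)*(B + B) = 6 + (2*B)*(2*B) = 6 + 4*B²)
q/M(y(12, -14)) = 49436/(6 + 4*(12*(-14))²) = 49436/(6 + 4*(-168)²) = 49436/(6 + 4*28224) = 49436/(6 + 112896) = 49436/112902 = 49436*(1/112902) = 24718/56451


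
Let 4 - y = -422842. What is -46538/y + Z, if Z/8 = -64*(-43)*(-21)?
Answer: -97748487397/211423 ≈ -4.6234e+5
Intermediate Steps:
y = 422846 (y = 4 - 1*(-422842) = 4 + 422842 = 422846)
Z = -462336 (Z = 8*(-64*(-43)*(-21)) = 8*(2752*(-21)) = 8*(-57792) = -462336)
-46538/y + Z = -46538/422846 - 462336 = -46538*1/422846 - 462336 = -23269/211423 - 462336 = -97748487397/211423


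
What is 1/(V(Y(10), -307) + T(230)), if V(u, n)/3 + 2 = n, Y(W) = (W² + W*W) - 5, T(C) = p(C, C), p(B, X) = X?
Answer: -1/697 ≈ -0.0014347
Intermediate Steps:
T(C) = C
Y(W) = -5 + 2*W² (Y(W) = (W² + W²) - 5 = 2*W² - 5 = -5 + 2*W²)
V(u, n) = -6 + 3*n
1/(V(Y(10), -307) + T(230)) = 1/((-6 + 3*(-307)) + 230) = 1/((-6 - 921) + 230) = 1/(-927 + 230) = 1/(-697) = -1/697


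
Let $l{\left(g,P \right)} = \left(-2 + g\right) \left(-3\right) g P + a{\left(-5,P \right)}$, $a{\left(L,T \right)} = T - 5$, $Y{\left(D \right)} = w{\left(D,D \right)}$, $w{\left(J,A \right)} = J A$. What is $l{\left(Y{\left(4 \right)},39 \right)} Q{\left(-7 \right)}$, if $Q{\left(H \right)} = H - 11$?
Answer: $471132$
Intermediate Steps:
$w{\left(J,A \right)} = A J$
$Y{\left(D \right)} = D^{2}$ ($Y{\left(D \right)} = D D = D^{2}$)
$Q{\left(H \right)} = -11 + H$
$a{\left(L,T \right)} = -5 + T$ ($a{\left(L,T \right)} = T - 5 = -5 + T$)
$l{\left(g,P \right)} = -5 + P + P g \left(6 - 3 g\right)$ ($l{\left(g,P \right)} = \left(-2 + g\right) \left(-3\right) g P + \left(-5 + P\right) = \left(6 - 3 g\right) g P + \left(-5 + P\right) = g \left(6 - 3 g\right) P + \left(-5 + P\right) = P g \left(6 - 3 g\right) + \left(-5 + P\right) = -5 + P + P g \left(6 - 3 g\right)$)
$l{\left(Y{\left(4 \right)},39 \right)} Q{\left(-7 \right)} = \left(-5 + 39 - 117 \left(4^{2}\right)^{2} + 6 \cdot 39 \cdot 4^{2}\right) \left(-11 - 7\right) = \left(-5 + 39 - 117 \cdot 16^{2} + 6 \cdot 39 \cdot 16\right) \left(-18\right) = \left(-5 + 39 - 117 \cdot 256 + 3744\right) \left(-18\right) = \left(-5 + 39 - 29952 + 3744\right) \left(-18\right) = \left(-26174\right) \left(-18\right) = 471132$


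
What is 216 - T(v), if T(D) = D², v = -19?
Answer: -145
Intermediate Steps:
216 - T(v) = 216 - 1*(-19)² = 216 - 1*361 = 216 - 361 = -145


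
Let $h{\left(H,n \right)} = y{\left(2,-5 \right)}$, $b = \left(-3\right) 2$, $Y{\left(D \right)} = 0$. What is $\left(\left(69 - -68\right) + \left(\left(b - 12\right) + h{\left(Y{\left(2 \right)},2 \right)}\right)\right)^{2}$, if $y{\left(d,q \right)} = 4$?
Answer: $15129$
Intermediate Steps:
$b = -6$
$h{\left(H,n \right)} = 4$
$\left(\left(69 - -68\right) + \left(\left(b - 12\right) + h{\left(Y{\left(2 \right)},2 \right)}\right)\right)^{2} = \left(\left(69 - -68\right) + \left(\left(-6 - 12\right) + 4\right)\right)^{2} = \left(\left(69 + 68\right) + \left(-18 + 4\right)\right)^{2} = \left(137 - 14\right)^{2} = 123^{2} = 15129$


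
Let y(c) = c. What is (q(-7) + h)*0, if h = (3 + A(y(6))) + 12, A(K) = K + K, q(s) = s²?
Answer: 0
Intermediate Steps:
A(K) = 2*K
h = 27 (h = (3 + 2*6) + 12 = (3 + 12) + 12 = 15 + 12 = 27)
(q(-7) + h)*0 = ((-7)² + 27)*0 = (49 + 27)*0 = 76*0 = 0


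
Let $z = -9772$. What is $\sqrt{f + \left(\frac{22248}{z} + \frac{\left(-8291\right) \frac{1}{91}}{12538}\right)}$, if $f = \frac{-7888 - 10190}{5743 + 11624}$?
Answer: $\frac{3 i \sqrt{40062613370752693232330}}{329306720834} \approx 1.8234 i$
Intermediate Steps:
$f = - \frac{6026}{5789}$ ($f = - \frac{18078}{17367} = \left(-18078\right) \frac{1}{17367} = - \frac{6026}{5789} \approx -1.0409$)
$\sqrt{f + \left(\frac{22248}{z} + \frac{\left(-8291\right) \frac{1}{91}}{12538}\right)} = \sqrt{- \frac{6026}{5789} + \left(\frac{22248}{-9772} + \frac{\left(-8291\right) \frac{1}{91}}{12538}\right)} = \sqrt{- \frac{6026}{5789} + \left(22248 \left(- \frac{1}{9772}\right) + \left(-8291\right) \frac{1}{91} \cdot \frac{1}{12538}\right)} = \sqrt{- \frac{6026}{5789} - \frac{129923741}{56884906}} = \sqrt{- \frac{1094916980205}{329306720834}} = \frac{3 i \sqrt{40062613370752693232330}}{329306720834}$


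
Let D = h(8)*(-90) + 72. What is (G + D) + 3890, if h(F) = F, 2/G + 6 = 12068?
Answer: 19552503/6031 ≈ 3242.0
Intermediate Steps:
G = 1/6031 (G = 2/(-6 + 12068) = 2/12062 = 2*(1/12062) = 1/6031 ≈ 0.00016581)
D = -648 (D = 8*(-90) + 72 = -720 + 72 = -648)
(G + D) + 3890 = (1/6031 - 648) + 3890 = -3908087/6031 + 3890 = 19552503/6031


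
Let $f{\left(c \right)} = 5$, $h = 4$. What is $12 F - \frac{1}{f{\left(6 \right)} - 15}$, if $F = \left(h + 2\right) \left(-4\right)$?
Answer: $- \frac{2879}{10} \approx -287.9$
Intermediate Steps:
$F = -24$ ($F = \left(4 + 2\right) \left(-4\right) = 6 \left(-4\right) = -24$)
$12 F - \frac{1}{f{\left(6 \right)} - 15} = 12 \left(-24\right) - \frac{1}{5 - 15} = -288 - \frac{1}{-10} = -288 - - \frac{1}{10} = -288 + \frac{1}{10} = - \frac{2879}{10}$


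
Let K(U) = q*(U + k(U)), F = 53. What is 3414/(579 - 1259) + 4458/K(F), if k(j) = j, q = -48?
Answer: -425039/72080 ≈ -5.8968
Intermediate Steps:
K(U) = -96*U (K(U) = -48*(U + U) = -96*U)
3414/(579 - 1259) + 4458/K(F) = 3414/(579 - 1259) + 4458/((-96*53)) = 3414/(-680) + 4458/(-5088) = 3414*(-1/680) + 4458*(-1/5088) = -1707/340 - 743/848 = -425039/72080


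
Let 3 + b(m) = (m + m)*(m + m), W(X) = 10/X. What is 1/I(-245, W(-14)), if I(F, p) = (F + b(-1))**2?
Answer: 1/59536 ≈ 1.6797e-5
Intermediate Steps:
b(m) = -3 + 4*m**2 (b(m) = -3 + (m + m)*(m + m) = -3 + (2*m)*(2*m) = -3 + 4*m**2)
I(F, p) = (1 + F)**2 (I(F, p) = (F + (-3 + 4*(-1)**2))**2 = (F + (-3 + 4*1))**2 = (F + (-3 + 4))**2 = (F + 1)**2 = (1 + F)**2)
1/I(-245, W(-14)) = 1/((1 - 245)**2) = 1/((-244)**2) = 1/59536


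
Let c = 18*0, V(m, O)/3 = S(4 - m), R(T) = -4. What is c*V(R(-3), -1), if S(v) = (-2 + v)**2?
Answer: 0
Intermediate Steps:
V(m, O) = 3*(2 - m)**2 (V(m, O) = 3*(-2 + (4 - m))**2 = 3*(2 - m)**2)
c = 0
c*V(R(-3), -1) = 0*(3*(-2 - 4)**2) = 0*(3*(-6)**2) = 0*(3*36) = 0*108 = 0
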